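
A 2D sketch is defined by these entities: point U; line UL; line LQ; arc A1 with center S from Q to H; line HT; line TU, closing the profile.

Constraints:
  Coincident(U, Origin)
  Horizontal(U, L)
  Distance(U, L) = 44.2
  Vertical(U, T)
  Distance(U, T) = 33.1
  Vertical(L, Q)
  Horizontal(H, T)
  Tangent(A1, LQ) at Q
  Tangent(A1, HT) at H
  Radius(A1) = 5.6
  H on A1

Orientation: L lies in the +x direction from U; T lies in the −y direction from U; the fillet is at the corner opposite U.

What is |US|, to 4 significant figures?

47.39

U is at the origin; U and L share the same y with |UL| = 44.2 and L on the +x side, so L = (44.20, 0.000). UT is vertical with |UT| = 33.1 and T on the −y side, so T = (0.000, -33.10). The virtual corner opposite U is at (44.20, -33.10). A1 meets LQ tangentially, so SQ is at right angles to LQ and since A1 is tangent to HT there, SH ⟂ HT, with radius 5.6, so the center S sits 5.6 in from both sides at S = (38.60, -27.50). Then |US| = |S − U| = 47.39.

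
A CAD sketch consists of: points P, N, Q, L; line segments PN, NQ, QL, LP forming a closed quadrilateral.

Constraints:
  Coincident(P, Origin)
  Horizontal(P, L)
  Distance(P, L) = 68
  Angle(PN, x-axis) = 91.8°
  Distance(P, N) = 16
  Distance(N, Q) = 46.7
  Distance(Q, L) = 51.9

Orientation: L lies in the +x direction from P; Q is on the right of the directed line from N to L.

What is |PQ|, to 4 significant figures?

33.34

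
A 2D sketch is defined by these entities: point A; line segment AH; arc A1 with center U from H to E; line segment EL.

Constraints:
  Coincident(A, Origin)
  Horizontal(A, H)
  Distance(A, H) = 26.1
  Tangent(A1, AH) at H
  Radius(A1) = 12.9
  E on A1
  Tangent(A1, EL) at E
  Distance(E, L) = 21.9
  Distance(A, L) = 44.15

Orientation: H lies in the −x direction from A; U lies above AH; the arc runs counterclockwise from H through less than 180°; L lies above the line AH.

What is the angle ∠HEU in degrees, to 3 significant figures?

33.9°

A is at the origin; A and H share the same y with |AH| = 26.1 and H on the −x side, so H = (-26.1, 0.00). A1 meets AH tangentially, so UH is at right angles to AH, so U = H + (0, 12.9) = (-26.1, 12.9). Since UE ⟂ EL (tangency), |UL| = √(12.9² + 21.9²) = 25.4 regardless of where E sits on A1. So L lies on both circle(A, 44.15) and circle(U, 25.4); the above-AH intersection is L = (-22.4, 38.0). E is the foot of the tangent from L: E = (-14.2, 17.8).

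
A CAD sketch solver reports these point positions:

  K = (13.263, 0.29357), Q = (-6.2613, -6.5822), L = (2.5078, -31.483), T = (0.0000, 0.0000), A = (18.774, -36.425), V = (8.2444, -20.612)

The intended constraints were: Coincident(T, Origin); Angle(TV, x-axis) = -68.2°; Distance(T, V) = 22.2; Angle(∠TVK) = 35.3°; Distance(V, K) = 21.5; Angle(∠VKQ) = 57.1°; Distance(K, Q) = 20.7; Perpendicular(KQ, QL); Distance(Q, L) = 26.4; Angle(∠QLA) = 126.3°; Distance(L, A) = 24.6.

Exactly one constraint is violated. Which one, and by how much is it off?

Distance(L, A) = 24.6 — off by 7.60.

T = (0.00, 0.00) ✓; TV at -68.20° ✓; |TV| = 22.20 ✓; ∠TVK = 35.30° ✓; |VK| = 21.50 ✓; ∠VKQ = 57.10° ✓; |KQ| = 20.70 ✓; ∠(KQ, QL) = 90.00° ✓; |QL| = 26.40 ✓; ∠QLA = 126.3° ✓; |LA| = 17.00 ✗.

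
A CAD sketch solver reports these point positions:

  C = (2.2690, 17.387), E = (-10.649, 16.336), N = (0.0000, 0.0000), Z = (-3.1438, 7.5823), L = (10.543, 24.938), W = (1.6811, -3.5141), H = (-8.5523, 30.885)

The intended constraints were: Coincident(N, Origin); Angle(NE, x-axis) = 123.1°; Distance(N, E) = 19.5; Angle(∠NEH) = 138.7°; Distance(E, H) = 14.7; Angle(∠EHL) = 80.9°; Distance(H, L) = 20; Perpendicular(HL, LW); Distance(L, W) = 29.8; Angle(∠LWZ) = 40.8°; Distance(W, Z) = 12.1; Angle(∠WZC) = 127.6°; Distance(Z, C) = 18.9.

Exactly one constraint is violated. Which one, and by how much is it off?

Distance(Z, C) = 18.9 — off by 7.70.

N = (0.00, 0.00) ✓; NE at 123.1° ✓; |NE| = 19.50 ✓; ∠NEH = 138.7° ✓; |EH| = 14.70 ✓; ∠EHL = 80.90° ✓; |HL| = 20.00 ✓; ∠(HL, LW) = 90.00° ✓; |LW| = 29.80 ✓; ∠LWZ = 40.80° ✓; |WZ| = 12.10 ✓; ∠WZC = 127.6° ✓; |ZC| = 11.20 ✗.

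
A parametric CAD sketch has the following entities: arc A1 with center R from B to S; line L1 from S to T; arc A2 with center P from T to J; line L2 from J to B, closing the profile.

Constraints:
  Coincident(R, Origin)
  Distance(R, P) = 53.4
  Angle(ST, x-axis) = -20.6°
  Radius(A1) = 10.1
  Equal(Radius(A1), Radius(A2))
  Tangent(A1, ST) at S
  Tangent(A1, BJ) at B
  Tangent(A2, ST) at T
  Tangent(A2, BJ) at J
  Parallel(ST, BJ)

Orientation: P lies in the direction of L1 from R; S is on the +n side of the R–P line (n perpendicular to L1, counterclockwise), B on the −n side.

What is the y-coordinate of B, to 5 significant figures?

-9.4542

The slot axis is L1's direction at -20.6°, so u = (cos -20.6°, sin -20.6°) = (0.93606, -0.35184) and n = (−sin -20.6°, cos -20.6°) = (0.35184, 0.93606). R is at the origin and P lies 53.4 along u from R, so P = 53.4·u = (49.986, -18.788). Tangency of A1 to both parallel lines with radius 10.1 puts S and B at R ± 10.1·n: S = (3.5536, 9.4542), B = (-3.5536, -9.4542). So B.y = -9.4542.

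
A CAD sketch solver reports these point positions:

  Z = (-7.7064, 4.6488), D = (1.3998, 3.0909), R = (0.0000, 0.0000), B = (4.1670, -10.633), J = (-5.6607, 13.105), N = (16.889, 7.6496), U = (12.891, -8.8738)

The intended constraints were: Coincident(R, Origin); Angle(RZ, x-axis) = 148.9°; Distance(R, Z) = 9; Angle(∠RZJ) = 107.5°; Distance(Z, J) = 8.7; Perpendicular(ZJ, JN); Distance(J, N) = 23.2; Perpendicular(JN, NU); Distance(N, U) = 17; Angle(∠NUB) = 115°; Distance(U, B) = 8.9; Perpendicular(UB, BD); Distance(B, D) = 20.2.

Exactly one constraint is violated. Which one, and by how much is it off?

Distance(B, D) = 20.2 — off by 6.20.

R = (0.00, 0.00) ✓; RZ at 148.9° ✓; |RZ| = 9.000 ✓; ∠RZJ = 107.5° ✓; |ZJ| = 8.700 ✓; ∠(ZJ, JN) = 90.00° ✓; |JN| = 23.20 ✓; ∠(JN, NU) = 90.00° ✓; |NU| = 17.00 ✓; ∠NUB = 115.0° ✓; |UB| = 8.900 ✓; ∠(UB, BD) = 90.00° ✓; |BD| = 14.00 ✗.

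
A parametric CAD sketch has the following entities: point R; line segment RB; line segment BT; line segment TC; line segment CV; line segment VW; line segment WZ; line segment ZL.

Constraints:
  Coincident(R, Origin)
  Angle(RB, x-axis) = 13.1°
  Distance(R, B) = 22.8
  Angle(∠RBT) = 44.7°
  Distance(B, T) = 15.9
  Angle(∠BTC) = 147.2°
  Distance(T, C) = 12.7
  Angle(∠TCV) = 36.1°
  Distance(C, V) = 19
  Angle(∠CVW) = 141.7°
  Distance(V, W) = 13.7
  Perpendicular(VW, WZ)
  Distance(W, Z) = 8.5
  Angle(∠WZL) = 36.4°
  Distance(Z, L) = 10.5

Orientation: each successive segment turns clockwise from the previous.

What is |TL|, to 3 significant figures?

14.8

R is at the origin; RB runs at 13.1° with length 22.8, so B = (22.2, 5.17). ∠RBT = 44.7° gives BT at -122° from the x-axis; with |BT| = 15.9, T = (13.7, -8.29). ∠BTC = 147.2° gives TC at -155° from the x-axis; with |TC| = 12.7, C = (2.22, -13.7). ∠TCV = 36.1° gives CV at 61.1° from the x-axis; with |CV| = 19.0, V = (11.4, 2.98). ∠CVW = 141.7° gives VW at 22.8° from the x-axis; with |VW| = 13.7, W = (24.0, 8.29). VW ⟂ WZ, so WZ runs at -67.2°; with |WZ| = 8.5, Z = (27.3, 0.453). ∠WZL = 36.4° gives ZL at 149° from the x-axis; with |ZL| = 10.5, L = (18.3, 5.83). Then |TL| = |L − T| = 14.8.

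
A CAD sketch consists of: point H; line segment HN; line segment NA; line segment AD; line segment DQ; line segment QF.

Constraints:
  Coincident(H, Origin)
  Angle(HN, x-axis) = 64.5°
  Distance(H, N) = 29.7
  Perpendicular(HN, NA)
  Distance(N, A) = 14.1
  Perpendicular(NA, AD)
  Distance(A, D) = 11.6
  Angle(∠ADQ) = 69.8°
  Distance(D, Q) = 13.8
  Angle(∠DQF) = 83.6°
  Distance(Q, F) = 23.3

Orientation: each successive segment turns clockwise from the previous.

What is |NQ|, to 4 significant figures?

6.931

H is at the origin; HN runs at 64.5° with length 29.7, so N = (12.79, 26.81). HN ⟂ NA, so NA runs at -25.50°; with |NA| = 14.1, A = (25.51, 20.74). NA ⟂ AD, so AD runs at -115.5°; with |AD| = 11.6, D = (20.52, 10.27). ∠ADQ = 69.8° gives DQ at 134.3° from the x-axis; with |DQ| = 13.8, Q = (10.88, 20.14). Then |NQ| = |Q − N| = 6.931.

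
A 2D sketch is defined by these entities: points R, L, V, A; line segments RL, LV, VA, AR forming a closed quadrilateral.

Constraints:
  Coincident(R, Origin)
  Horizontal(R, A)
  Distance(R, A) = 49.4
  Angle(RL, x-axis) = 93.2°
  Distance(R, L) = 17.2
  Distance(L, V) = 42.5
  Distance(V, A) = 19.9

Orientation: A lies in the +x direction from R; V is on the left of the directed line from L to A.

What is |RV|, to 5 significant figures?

45.369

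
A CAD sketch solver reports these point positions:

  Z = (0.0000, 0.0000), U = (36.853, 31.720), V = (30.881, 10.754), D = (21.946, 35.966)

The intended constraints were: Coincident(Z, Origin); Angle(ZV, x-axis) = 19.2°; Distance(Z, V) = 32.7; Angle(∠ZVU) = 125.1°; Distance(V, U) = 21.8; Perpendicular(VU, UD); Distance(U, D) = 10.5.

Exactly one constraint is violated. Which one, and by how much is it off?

Distance(U, D) = 10.5 — off by 5.00.

Z = (0.00, 0.00) ✓; ZV at 19.20° ✓; |ZV| = 32.70 ✓; ∠ZVU = 125.1° ✓; |VU| = 21.80 ✓; ∠(VU, UD) = 90.00° ✓; |UD| = 15.50 ✗.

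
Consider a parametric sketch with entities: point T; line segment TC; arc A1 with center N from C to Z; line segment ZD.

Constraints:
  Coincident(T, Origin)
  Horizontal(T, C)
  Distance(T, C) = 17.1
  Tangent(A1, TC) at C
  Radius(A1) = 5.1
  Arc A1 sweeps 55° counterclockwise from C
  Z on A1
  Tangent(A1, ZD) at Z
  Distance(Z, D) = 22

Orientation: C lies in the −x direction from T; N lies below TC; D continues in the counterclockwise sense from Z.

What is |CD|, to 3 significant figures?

26.3

T is at the origin; T and C share the same y with |TC| = 17.1 and C on the −x side, so C = (-17.1, 0.00). Since A1 is tangent to TC there, NC ⟂ TC, so N = C + (0, -5.1) = (-17.1, -5.10). On A1, C sits at bearing 90° from N; a 55° counterclockwise sweep puts Z at bearing 145°, so Z = N + 5.1·(cos 145°, sin 145°) = (-21.3, -2.17). The tangent condition forces NZ to be normal to ZD, so ZD runs along (−sin 145°, cos 145°); with |ZD| = 22.0, D = (-33.9, -20.2). Then |CD| = |D − C| = 26.3.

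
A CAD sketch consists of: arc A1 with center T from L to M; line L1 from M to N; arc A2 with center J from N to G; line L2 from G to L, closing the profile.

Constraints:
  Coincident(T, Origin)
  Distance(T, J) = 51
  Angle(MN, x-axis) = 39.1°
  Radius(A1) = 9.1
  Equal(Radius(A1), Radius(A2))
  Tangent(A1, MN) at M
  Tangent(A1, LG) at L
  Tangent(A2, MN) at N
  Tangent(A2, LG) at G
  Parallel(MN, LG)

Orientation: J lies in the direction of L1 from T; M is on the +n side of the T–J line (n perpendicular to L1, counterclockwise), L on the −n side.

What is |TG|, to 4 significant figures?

51.81

Tangency of A1 to both parallel lines with radius 9.1 puts M and L at T ± 9.1·n: M = (-5.739, 7.062), L = (5.739, -7.062). Equal radii place N and G the same way about J: N = J + 9.1·n = (33.84, 39.23), G = J − 9.1·n = (45.32, 25.10). Then |TG| = |G − T| = 51.81.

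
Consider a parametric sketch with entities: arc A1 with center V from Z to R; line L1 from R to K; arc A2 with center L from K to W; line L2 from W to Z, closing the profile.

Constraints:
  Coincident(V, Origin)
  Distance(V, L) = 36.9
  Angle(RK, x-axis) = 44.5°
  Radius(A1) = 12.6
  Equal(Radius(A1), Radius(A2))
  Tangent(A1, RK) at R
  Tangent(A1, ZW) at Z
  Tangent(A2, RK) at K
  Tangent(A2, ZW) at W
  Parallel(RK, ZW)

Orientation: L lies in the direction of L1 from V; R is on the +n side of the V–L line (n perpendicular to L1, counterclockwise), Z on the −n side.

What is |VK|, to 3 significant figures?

39.0

The slot axis is L1's direction at 44.5°, so u = (cos 44.5°, sin 44.5°) = (0.713, 0.701) and n = (−sin 44.5°, cos 44.5°) = (-0.701, 0.713). V is at the origin and L lies 36.9 along u from V, so L = 36.9·u = (26.3, 25.9). Tangency of A1 to both parallel lines with radius 12.6 puts R and Z at V ± 12.6·n: R = (-8.83, 8.99), Z = (8.83, -8.99). Equal radii place K and W the same way about L: K = L + 12.6·n = (17.5, 34.9), W = L − 12.6·n = (35.2, 16.9). Then |VK| = |K − V| = 39.0.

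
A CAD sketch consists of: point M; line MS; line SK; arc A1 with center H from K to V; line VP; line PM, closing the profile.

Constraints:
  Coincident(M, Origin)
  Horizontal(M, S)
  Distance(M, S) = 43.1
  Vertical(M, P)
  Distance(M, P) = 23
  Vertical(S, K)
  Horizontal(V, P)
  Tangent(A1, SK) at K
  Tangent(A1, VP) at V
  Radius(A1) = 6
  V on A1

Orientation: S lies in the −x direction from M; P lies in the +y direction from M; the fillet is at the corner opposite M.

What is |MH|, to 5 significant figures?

40.809

M is at the origin; MS is horizontal with |MS| = 43.1 and S on the −x side, so S = (-43.100, 0.0000). M and P share the same x with |MP| = 23.0 and P on the +y side, so P = (0.0000, 23.000). The virtual corner opposite M is at (-43.100, 23.000). Since A1 is tangent to SK there, HK ⟂ SK and since A1 is tangent to VP there, HV ⟂ VP, with radius 6.0, so the center H sits 6.0 in from both sides at H = (-37.100, 17.000). Then |MH| = |H − M| = 40.809.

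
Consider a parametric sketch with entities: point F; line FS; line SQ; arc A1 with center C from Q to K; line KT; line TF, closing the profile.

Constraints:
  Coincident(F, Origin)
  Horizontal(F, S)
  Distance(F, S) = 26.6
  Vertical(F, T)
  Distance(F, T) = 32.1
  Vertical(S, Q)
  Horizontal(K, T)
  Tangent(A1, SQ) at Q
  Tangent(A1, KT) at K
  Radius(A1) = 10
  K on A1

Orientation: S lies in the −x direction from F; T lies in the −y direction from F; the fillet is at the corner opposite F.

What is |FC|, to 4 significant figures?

27.64

F and T share the same x with |FT| = 32.1 and T on the −y side, so T = (0.000, -32.10). The virtual corner opposite F is at (-26.60, -32.10). The tangent condition forces CQ to be normal to SQ and the tangent condition forces CK to be normal to KT, with radius 10.0, so the center C sits 10.0 in from both sides at C = (-16.60, -22.10). Then |FC| = |C − F| = 27.64.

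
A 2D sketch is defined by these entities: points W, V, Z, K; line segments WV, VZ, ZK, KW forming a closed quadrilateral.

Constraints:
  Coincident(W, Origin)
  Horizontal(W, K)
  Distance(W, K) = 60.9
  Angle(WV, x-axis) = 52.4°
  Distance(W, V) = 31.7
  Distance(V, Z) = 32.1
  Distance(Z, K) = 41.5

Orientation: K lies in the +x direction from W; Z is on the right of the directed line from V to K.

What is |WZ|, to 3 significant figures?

21.2

W is at the origin; WK is horizontal with |WK| = 60.9 and K in +x, so K = (60.9, 0). WV runs at 52.4° with |WV| = 31.7, so V = (19.3, 25.1). Z is determined by |VZ| = 32.1 and |ZK| = 41.5 together: it lies at the intersection of circle(V, 32.1) and circle(K, 41.5). With |VK| = 48.6, the foot of the radical line on VK is 17.2 from V and the perpendicular offset is √(32.1² − 17.2²) = 27.1. Taking the right-of-VK solution: Z = (20.0, -6.98).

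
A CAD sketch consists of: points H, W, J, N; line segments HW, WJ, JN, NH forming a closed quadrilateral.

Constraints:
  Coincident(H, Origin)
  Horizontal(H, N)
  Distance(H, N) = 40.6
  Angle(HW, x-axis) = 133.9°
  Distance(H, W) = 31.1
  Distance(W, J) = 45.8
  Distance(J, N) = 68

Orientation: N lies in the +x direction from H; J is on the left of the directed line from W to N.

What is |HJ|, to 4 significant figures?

59.07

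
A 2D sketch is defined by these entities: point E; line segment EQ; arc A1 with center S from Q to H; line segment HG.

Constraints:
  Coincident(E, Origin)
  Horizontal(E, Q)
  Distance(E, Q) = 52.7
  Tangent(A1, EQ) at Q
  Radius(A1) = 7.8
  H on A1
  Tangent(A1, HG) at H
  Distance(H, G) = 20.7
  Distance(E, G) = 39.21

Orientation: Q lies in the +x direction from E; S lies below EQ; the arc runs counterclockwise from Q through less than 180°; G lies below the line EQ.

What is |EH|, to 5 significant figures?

46.589

Checks: E.y = 0.00, Q.y = 0.00 ✓; |SH| = 7.800 ✓; ∠(SH, HG) = 90.00° ✓; |HG| = 20.70 ✓; |EG| = 39.21 ✓.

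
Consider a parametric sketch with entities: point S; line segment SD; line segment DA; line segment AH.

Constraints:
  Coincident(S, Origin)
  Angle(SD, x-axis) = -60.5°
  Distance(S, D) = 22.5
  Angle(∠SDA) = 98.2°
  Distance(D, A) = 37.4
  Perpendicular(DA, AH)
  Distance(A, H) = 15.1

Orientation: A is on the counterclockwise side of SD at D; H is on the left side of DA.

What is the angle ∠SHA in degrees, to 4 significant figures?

100.0°

∠SDA = 98.2°, so DA runs at -60.5° + (180° − 98.2°) = 21.30° from the x-axis; with |DA| = 37.4, A = D + 37.4·(cos 21.30°, sin 21.30°) = (45.92, -5.997). DA ⟂ AH; with |AH| = 15.1 on the left of DA, H = A + 15.1·(-0.3633, 0.9317) = (40.44, 8.071). Then cos ∠SHA = HS·HA / (|HS||HA|), giving 100.0°.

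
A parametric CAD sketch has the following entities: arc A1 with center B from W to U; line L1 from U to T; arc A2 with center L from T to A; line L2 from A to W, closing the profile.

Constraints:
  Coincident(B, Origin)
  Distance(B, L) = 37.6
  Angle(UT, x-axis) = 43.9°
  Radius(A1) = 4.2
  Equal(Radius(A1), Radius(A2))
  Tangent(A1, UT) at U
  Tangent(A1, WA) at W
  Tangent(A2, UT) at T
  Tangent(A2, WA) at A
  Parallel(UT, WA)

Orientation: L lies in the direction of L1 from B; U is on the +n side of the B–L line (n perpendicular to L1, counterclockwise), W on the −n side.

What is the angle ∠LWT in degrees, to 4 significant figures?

6.220°

The slot axis is L1's direction at 43.9°, so u = (cos 43.9°, sin 43.9°) = (0.7206, 0.6934) and n = (−sin 43.9°, cos 43.9°) = (-0.6934, 0.7206). B is at the origin and L lies 37.6 along u from B, so L = 37.6·u = (27.09, 26.07). Tangency of A1 to both parallel lines with radius 4.2 puts U and W at B ± 4.2·n: U = (-2.912, 3.026), W = (2.912, -3.026). Equal radii place T and A the same way about L: T = L + 4.2·n = (24.18, 29.10), A = L − 4.2·n = (30.01, 23.05). Then cos ∠LWT = WL·WT / (|WL||WT|), giving 6.220°.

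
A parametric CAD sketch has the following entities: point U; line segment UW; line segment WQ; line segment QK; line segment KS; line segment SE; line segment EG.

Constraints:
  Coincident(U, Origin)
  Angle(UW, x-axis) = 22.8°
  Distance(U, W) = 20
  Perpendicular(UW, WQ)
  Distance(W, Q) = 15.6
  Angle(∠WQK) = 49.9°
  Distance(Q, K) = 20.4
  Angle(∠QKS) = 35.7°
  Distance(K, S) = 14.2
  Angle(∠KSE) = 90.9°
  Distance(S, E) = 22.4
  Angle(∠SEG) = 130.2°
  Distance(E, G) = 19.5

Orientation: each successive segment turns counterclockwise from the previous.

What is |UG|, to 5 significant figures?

37.593

∠KSE = 90.9° gives SE at 116.30° from the x-axis; with |SE| = 22.4, E = (5.8038, 30.543). ∠SEG = 130.2° gives EG at 166.10° from the x-axis; with |EG| = 19.5, G = (-13.125, 35.228). Then |UG| = |G − U| = 37.593.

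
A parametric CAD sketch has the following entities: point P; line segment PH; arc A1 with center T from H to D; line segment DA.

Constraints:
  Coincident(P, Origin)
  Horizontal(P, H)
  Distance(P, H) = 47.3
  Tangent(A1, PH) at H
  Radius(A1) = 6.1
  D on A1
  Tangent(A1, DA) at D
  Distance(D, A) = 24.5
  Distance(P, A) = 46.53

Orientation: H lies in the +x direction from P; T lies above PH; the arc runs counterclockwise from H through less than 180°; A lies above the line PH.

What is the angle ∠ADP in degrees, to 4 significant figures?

61.45°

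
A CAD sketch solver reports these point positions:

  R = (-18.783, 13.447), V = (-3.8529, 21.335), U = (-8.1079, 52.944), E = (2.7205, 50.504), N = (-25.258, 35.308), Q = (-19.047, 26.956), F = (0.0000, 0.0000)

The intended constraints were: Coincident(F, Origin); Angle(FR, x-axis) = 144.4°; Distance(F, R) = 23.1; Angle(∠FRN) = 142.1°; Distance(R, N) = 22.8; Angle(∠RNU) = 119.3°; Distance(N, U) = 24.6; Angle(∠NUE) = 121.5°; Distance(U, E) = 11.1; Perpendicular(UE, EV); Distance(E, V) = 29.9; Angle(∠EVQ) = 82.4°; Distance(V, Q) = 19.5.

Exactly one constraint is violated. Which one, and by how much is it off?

Distance(V, Q) = 19.5 — off by 3.30.

F = (0.00, 0.00) ✓; FR at 144.4° ✓; |FR| = 23.10 ✓; ∠FRN = 142.1° ✓; |RN| = 22.80 ✓; ∠RNU = 119.3° ✓; |NU| = 24.60 ✓; ∠NUE = 121.5° ✓; |UE| = 11.10 ✓; ∠(UE, EV) = 90.00° ✓; |EV| = 29.90 ✓; ∠EVQ = 82.40° ✓; |VQ| = 16.20 ✗.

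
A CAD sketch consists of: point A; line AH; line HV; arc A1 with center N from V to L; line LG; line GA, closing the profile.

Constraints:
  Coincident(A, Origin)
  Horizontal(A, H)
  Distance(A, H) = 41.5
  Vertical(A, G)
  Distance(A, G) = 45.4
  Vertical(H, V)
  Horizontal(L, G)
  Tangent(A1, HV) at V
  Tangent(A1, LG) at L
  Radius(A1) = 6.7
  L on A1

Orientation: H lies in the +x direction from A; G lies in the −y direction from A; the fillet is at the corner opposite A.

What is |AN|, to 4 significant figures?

52.05

A is at the origin; AH is horizontal with |AH| = 41.5 and H on the +x side, so H = (41.50, 0.000). A and G share the same x with |AG| = 45.4 and G on the −y side, so G = (0.000, -45.40). The virtual corner opposite A is at (41.50, -45.40). A1 meets HV tangentially, so NV is at right angles to HV and A1 meets LG tangentially, so NL is at right angles to LG, with radius 6.7, so the center N sits 6.7 in from both sides at N = (34.80, -38.70). Then |AN| = |N − A| = 52.05.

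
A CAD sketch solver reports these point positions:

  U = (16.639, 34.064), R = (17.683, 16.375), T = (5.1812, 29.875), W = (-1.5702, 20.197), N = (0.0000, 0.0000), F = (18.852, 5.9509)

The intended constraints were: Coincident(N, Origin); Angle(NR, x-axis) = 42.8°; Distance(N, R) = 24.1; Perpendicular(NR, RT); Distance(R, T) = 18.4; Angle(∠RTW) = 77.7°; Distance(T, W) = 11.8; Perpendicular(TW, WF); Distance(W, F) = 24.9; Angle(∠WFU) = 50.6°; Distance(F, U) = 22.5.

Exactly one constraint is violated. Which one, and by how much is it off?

Distance(F, U) = 22.5 — off by 5.70.

N = (0.00, 0.00) ✓; NR at 42.80° ✓; |NR| = 24.10 ✓; ∠(NR, RT) = 90.00° ✓; |RT| = 18.40 ✓; ∠RTW = 77.70° ✓; |TW| = 11.80 ✓; ∠(TW, WF) = 90.00° ✓; |WF| = 24.90 ✓; ∠WFU = 50.60° ✓; |FU| = 28.20 ✗.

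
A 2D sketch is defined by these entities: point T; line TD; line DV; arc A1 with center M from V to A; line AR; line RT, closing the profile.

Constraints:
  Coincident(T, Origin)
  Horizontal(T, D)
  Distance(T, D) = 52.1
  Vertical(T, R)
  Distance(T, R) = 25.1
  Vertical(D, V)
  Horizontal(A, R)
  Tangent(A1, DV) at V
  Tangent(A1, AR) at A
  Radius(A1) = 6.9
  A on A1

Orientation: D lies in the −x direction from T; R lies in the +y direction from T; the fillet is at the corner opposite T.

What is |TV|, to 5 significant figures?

55.187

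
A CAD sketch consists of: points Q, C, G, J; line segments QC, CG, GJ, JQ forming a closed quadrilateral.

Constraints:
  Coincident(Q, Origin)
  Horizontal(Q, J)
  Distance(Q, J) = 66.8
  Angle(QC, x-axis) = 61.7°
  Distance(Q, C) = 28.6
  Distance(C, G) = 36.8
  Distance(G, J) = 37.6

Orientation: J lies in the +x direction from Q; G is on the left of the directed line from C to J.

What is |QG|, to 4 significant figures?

59.64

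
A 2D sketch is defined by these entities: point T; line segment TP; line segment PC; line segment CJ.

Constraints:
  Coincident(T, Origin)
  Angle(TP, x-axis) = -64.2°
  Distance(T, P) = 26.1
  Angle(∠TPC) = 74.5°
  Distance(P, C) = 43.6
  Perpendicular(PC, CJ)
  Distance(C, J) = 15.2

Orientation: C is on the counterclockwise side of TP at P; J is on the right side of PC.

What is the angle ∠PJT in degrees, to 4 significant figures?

28.55°

∠TPC = 74.5°, so PC runs at -64.2° + (180° − 74.5°) = 41.30° from the x-axis; with |PC| = 43.6, C = P + 43.6·(cos 41.30°, sin 41.30°) = (44.11, 5.278). PC is perpendicular to CJ; with |CJ| = 15.2 on the right of PC, J = C + 15.2·(0.6600, -0.7513) = (54.15, -6.141). Then cos ∠PJT = JP·JT / (|JP||JT|), giving 28.55°.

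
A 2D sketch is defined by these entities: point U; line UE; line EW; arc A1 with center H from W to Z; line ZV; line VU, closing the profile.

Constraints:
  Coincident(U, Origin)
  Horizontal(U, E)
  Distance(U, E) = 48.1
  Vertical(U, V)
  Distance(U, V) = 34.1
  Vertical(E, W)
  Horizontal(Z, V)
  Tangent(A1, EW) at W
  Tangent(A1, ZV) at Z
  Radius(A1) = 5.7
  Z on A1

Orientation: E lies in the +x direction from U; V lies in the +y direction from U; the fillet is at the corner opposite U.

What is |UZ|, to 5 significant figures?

54.411

U is at the origin; UE is horizontal with |UE| = 48.1 and E on the +x side, so E = (48.100, 0.0000). UV is vertical with |UV| = 34.1 and V on the +y side, so V = (0.0000, 34.100). The virtual corner opposite U is at (48.100, 34.100). Since A1 is tangent to EW there, HW ⟂ EW and the tangent condition forces HZ to be normal to ZV, with radius 5.7, so the center H sits 5.7 in from both sides at H = (42.400, 28.400). That places the tangent points at W = (48.100, 28.400) on EW and Z = (42.400, 34.100) on ZV. Then |UZ| = |Z − U| = 54.411.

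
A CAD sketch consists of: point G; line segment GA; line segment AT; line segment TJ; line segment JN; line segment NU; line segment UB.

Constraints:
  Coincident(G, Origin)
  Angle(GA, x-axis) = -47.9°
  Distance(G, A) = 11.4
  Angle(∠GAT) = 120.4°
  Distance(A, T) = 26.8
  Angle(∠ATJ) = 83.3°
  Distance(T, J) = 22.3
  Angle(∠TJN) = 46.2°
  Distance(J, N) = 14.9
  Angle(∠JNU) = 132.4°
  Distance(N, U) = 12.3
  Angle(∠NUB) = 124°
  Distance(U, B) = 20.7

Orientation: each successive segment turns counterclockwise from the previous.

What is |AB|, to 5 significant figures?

36.632

G is at the origin; GA runs at -47.9° with length 11.4, so A = (7.6429, -8.4585). ∠GAT = 120.4° gives AT at 11.700° from the x-axis; with |AT| = 26.8, T = (33.886, -3.0238). ∠ATJ = 83.3° gives TJ at 108.40° from the x-axis; with |TJ| = 22.3, J = (26.847, 18.136). ∠TJN = 46.2° gives JN at -117.80° from the x-axis; with |JN| = 14.9, N = (19.898, 4.9559). ∠JNU = 132.4° gives NU at -70.200° from the x-axis; with |NU| = 12.3, U = (24.064, -6.6170). ∠NUB = 124.0° gives UB at -14.200° from the x-axis; with |UB| = 20.7, B = (44.132, -11.695). Then |AB| = |B − A| = 36.632.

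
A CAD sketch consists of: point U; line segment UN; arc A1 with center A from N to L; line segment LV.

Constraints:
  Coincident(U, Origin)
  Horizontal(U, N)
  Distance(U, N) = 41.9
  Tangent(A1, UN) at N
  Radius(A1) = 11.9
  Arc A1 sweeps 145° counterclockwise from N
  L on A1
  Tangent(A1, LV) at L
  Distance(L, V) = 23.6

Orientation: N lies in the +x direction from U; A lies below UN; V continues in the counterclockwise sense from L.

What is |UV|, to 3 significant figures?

64.8

U is at the origin; U and N share the same y with |UN| = 41.9 and N on the +x side, so N = (41.9, 0.00). Tangency of A1 to UN means the radius AN is perpendicular to UN, so A = N + (0, -11.9) = (41.9, -11.9). On A1, N sits at bearing 90° from A; a 145° counterclockwise sweep puts L at bearing 235°, so L = A + 11.9·(cos 235°, sin 235°) = (35.1, -21.6). Since A1 is tangent to LV there, AL ⟂ LV, so LV runs along (−sin 235°, cos 235°); with |LV| = 23.6, V = (54.4, -35.2). Then |UV| = |V − U| = 64.8.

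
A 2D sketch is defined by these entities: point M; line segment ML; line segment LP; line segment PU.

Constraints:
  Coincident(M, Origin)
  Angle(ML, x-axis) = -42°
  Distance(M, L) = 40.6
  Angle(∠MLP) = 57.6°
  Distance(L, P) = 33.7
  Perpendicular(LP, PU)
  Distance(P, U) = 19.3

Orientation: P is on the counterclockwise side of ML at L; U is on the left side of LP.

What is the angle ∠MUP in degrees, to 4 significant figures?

141.4°

∠MLP = 57.6°, so LP runs at -42.0° + (180° − 57.6°) = 80.40° from the x-axis; with |LP| = 33.7, P = L + 33.7·(cos 80.40°, sin 80.40°) = (35.79, 6.061). The perpendicularity gives PU at right angles to LP; with |PU| = 19.3 on the left of LP, U = P + 19.3·(-0.9860, 0.1668) = (16.76, 9.280). Then cos ∠MUP = UM·UP / (|UM||UP|), giving 141.4°.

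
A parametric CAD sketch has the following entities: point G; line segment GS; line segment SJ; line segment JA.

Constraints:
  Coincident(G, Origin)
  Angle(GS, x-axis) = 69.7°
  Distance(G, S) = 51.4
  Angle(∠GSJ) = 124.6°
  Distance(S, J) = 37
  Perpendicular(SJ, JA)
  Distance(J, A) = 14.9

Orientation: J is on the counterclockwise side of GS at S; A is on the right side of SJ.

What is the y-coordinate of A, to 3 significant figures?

87.0

G is at the origin; GS runs at 69.7° with length 51.4, so S = 51.4·(cos 69.7°, sin 69.7°) = (17.8, 48.2). ∠GSJ = 124.6°, so SJ runs at 69.7° + (180° − 124.6°) = 125° from the x-axis; with |SJ| = 37.0, J = S + 37.0·(cos 125°, sin 125°) = (-3.44, 78.5). SJ ⟂ JA; with |JA| = 14.9 on the right of SJ, A = J + 14.9·(0.818, 0.575) = (8.75, 87.0). So A.y = 87.0.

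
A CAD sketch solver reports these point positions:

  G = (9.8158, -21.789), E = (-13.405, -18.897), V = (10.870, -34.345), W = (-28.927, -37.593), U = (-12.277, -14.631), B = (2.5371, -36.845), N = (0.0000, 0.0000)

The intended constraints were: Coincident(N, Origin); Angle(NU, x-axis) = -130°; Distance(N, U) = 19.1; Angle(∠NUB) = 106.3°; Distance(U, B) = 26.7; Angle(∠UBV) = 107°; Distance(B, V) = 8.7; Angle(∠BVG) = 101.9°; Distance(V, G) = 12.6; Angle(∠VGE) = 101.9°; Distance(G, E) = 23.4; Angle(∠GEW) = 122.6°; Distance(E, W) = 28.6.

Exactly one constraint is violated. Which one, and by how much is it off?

Distance(E, W) = 28.6 — off by 4.30.

N = (0.00, 0.00) ✓; NU at -130.0° ✓; |NU| = 19.10 ✓; ∠NUB = 106.3° ✓; |UB| = 26.70 ✓; ∠UBV = 107.0° ✓; |BV| = 8.700 ✓; ∠BVG = 101.9° ✓; |VG| = 12.60 ✓; ∠VGE = 101.9° ✓; |GE| = 23.40 ✓; ∠GEW = 122.6° ✓; |EW| = 24.30 ✗.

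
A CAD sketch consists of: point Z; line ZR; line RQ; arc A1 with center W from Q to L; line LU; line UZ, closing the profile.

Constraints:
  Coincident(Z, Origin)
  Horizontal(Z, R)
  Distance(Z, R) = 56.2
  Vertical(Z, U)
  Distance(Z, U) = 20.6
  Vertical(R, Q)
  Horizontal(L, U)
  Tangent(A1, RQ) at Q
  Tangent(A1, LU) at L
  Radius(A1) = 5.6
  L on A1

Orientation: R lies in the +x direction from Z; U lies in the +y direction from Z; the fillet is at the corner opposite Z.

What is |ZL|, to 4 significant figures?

54.63

The virtual corner opposite Z is at (56.20, 20.60). The tangent condition forces WQ to be normal to RQ and A1 meets LU tangentially, so WL is at right angles to LU, with radius 5.6, so the center W sits 5.6 in from both sides at W = (50.60, 15.00). That places the tangent points at Q = (56.20, 15.00) on RQ and L = (50.60, 20.60) on LU. Then |ZL| = |L − Z| = 54.63.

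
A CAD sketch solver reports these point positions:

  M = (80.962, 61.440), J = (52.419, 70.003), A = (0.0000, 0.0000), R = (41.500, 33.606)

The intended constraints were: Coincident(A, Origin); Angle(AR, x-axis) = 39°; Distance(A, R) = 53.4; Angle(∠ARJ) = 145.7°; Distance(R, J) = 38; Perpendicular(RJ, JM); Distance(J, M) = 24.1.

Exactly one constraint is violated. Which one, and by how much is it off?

Distance(J, M) = 24.1 — off by 5.70.

A = (0.00, 0.00) ✓; AR at 39.00° ✓; |AR| = 53.40 ✓; ∠ARJ = 145.7° ✓; |RJ| = 38.00 ✓; ∠(RJ, JM) = 90.00° ✓; |JM| = 29.80 ✗.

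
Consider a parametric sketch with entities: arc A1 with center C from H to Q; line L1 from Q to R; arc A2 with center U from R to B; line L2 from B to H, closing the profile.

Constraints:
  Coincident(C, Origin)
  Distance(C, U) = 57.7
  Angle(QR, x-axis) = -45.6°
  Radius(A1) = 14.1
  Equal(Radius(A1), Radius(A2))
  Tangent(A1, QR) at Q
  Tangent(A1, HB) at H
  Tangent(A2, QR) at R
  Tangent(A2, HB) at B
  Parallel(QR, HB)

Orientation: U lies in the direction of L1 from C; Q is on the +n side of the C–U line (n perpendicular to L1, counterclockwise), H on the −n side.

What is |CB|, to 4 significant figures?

59.40

The slot axis is L1's direction at -45.6°, so u = (cos -45.6°, sin -45.6°) = (0.6997, -0.7145) and n = (−sin -45.6°, cos -45.6°) = (0.7145, 0.6997). C is at the origin and U lies 57.7 along u from C, so U = 57.7·u = (40.37, -41.23). Tangency of A1 to both parallel lines with radius 14.1 puts Q and H at C ± 14.1·n: Q = (10.07, 9.865), H = (-10.07, -9.865). Equal radii place R and B the same way about U: R = U + 14.1·n = (50.44, -31.36), B = U − 14.1·n = (30.30, -51.09). Then |CB| = |B − C| = 59.40.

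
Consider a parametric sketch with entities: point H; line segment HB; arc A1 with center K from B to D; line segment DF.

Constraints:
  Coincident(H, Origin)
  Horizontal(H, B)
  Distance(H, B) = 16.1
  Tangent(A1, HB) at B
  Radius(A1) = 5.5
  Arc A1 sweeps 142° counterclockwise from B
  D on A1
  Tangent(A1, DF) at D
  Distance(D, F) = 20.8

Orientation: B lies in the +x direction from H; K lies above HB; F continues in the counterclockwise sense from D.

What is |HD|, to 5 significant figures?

21.827

H is at the origin; HB is horizontal with |HB| = 16.1 and B on the +x side, so B = (16.100, 0.0000). Since A1 is tangent to HB there, KB ⟂ HB, so K = B + (0, 5.5) = (16.100, 5.5000). On A1, B sits at bearing -90° from K; a 142° counterclockwise sweep puts D at bearing 52°, so D = K + 5.5·(cos 52°, sin 52°) = (19.486, 9.8341). Then |HD| = |D − H| = 21.827.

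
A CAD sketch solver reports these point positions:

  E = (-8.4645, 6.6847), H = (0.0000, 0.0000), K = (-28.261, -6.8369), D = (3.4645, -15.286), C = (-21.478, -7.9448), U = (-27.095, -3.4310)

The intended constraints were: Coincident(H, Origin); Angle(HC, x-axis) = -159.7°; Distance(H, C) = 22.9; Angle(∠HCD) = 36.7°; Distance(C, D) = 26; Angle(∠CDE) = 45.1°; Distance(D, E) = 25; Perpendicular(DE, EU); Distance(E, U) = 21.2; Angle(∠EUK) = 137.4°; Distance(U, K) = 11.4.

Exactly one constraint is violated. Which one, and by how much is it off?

Distance(U, K) = 11.4 — off by 7.80.

H = (0.00, 0.00) ✓; HC at -159.7° ✓; |HC| = 22.90 ✓; ∠HCD = 36.70° ✓; |CD| = 26.00 ✓; ∠CDE = 45.10° ✓; |DE| = 25.00 ✓; ∠(DE, EU) = 90.00° ✓; |EU| = 21.20 ✓; ∠EUK = 137.4° ✓; |UK| = 3.600 ✗.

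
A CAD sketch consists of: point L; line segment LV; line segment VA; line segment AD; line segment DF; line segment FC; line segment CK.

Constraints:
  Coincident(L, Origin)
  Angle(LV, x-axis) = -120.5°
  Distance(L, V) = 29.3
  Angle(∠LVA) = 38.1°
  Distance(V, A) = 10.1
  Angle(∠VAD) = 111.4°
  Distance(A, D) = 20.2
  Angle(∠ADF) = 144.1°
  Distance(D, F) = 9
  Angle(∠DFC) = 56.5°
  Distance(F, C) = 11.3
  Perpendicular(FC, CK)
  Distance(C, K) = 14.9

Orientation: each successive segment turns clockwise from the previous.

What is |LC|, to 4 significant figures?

15.44

L is at the origin; LV runs at -120.5° with length 29.3, so V = (-14.87, -25.25). ∠LVA = 38.1° gives VA at 97.60° from the x-axis; with |VA| = 10.1, A = (-16.21, -15.23). ∠VAD = 111.4° gives AD at 29.00° from the x-axis; with |AD| = 20.2, D = (1.461, -5.441). ∠ADF = 144.1° gives DF at -6.900° from the x-axis; with |DF| = 9.0, F = (10.40, -6.523). ∠DFC = 56.5° gives FC at -130.4° from the x-axis; with |FC| = 11.3, C = (3.072, -15.13). Then |LC| = |C − L| = 15.44.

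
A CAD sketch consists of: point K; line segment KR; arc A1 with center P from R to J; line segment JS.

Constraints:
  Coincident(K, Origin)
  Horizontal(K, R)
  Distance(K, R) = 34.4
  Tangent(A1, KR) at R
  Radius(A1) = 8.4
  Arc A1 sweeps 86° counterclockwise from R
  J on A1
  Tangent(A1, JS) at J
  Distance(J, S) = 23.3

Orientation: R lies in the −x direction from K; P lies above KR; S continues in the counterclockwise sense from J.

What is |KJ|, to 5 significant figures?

27.168

Since A1 is tangent to KR there, PR ⟂ KR, so P = R + (0, 8.4) = (-34.400, 8.4000). On A1, R sits at bearing -90° from P; an 86° counterclockwise sweep puts J at bearing -4°, so J = P + 8.4·(cos -4°, sin -4°) = (-26.020, 7.8140). Then |KJ| = |J − K| = 27.168.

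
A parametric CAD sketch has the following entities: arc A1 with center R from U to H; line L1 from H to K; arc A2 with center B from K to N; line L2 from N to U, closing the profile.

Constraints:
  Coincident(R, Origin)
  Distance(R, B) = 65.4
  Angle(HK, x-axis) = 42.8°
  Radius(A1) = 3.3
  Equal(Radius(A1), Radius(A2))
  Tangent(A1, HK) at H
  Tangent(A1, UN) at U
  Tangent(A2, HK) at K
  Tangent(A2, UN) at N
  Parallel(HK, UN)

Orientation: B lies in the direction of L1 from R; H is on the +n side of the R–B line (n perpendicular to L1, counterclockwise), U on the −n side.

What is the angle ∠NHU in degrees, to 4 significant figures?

84.24°

Tangency of A1 to both parallel lines with radius 3.3 puts H and U at R ± 3.3·n: H = (-2.242, 2.421), U = (2.242, -2.421). Equal radii place K and N the same way about B: K = B + 3.3·n = (45.74, 46.86), N = B − 3.3·n = (50.23, 42.01). Then cos ∠NHU = HN·HU / (|HN||HU|), giving 84.24°.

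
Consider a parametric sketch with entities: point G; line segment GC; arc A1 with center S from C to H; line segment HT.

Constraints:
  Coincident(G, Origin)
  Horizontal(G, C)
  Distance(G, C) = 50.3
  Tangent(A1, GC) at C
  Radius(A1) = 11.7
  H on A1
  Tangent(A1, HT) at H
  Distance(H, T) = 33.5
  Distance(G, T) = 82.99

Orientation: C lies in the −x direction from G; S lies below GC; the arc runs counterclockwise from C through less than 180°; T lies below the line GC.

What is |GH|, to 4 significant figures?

61.63

Checks: G.y = 0.00, C.y = 0.00 ✓; ∠(SC, CG) = 90.00° ✓; |SH| = 11.70 ✓; ∠(SH, HT) = 90.00° ✓; |HT| = 33.50 ✓; |GT| = 82.99 ✓.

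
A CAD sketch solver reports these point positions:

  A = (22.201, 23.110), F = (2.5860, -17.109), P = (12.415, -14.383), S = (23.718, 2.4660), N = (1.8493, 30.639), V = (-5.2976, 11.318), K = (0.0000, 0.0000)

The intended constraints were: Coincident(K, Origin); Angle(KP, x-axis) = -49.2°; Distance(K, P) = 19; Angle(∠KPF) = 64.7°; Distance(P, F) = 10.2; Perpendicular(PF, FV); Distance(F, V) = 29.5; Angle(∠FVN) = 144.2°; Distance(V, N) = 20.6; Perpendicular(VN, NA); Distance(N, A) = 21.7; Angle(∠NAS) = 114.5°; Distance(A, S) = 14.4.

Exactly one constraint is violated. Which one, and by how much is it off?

Distance(A, S) = 14.4 — off by 6.30.

K = (0.00, 0.00) ✓; KP at -49.20° ✓; |KP| = 19.00 ✓; ∠KPF = 64.70° ✓; |PF| = 10.20 ✓; ∠(PF, FV) = 90.00° ✓; |FV| = 29.50 ✓; ∠FVN = 144.2° ✓; |VN| = 20.60 ✓; ∠(VN, NA) = 90.00° ✓; |NA| = 21.70 ✓; ∠NAS = 114.5° ✓; |AS| = 20.70 ✗.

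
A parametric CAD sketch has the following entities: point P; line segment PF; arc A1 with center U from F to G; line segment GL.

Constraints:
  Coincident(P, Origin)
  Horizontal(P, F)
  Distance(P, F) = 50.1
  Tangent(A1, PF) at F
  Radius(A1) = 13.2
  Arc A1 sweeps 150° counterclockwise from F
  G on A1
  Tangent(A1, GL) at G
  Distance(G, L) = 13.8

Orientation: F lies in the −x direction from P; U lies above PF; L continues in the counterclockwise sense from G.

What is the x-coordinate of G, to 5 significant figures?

-43.500

The tangent condition forces UF to be normal to PF, so U = F + (0, 13.2) = (-50.100, 13.200). On A1, F sits at bearing -90° from U; a 150° counterclockwise sweep puts G at bearing 60°, so G = U + 13.2·(cos 60°, sin 60°) = (-43.500, 24.632). So G.x = -43.500.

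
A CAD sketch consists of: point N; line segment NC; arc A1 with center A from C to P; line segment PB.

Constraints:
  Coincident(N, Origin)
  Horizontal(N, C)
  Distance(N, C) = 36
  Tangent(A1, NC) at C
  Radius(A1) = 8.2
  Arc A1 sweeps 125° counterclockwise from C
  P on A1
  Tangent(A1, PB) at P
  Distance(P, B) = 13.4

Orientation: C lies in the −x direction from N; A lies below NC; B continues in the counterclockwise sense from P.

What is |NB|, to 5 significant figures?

42.396

N is at the origin; N and C share the same y with |NC| = 36.0 and C on the −x side, so C = (-36.000, 0.0000). Tangency of A1 to NC means the radius AC is perpendicular to NC, so A = C + (0, -8.2) = (-36.000, -8.2000). On A1, C sits at bearing 90° from A; a 125° counterclockwise sweep puts P at bearing 215°, so P = A + 8.2·(cos 215°, sin 215°) = (-42.717, -12.903). Tangency of A1 to PB means the radius AP is perpendicular to PB, so PB runs along (−sin 215°, cos 215°); with |PB| = 13.4, B = (-35.031, -23.880). Then |NB| = |B − N| = 42.396.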